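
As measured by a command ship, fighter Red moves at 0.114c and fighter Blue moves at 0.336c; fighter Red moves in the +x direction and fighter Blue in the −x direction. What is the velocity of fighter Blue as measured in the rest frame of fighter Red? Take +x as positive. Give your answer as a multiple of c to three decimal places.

-0.433c

β_A = 0.114, β_B = -0.336.
Transform to A's frame with the inverse velocity-addition law: u' = (u − v)/(1 − uv/c²), taking u = β_B and v = β_A.
u' = (-0.336 − 0.114) / (1 − (0.114)(-0.336)) = -0.4500/1.0383 = -0.4334.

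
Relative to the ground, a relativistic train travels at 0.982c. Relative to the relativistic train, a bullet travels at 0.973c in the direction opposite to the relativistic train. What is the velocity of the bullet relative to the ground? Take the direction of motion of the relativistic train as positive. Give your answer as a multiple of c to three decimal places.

With v = 0.982 and u' = -0.973 (in units of c),
u = (u' + v)/(1 + u'v/c²):
u = (-0.973 + 0.982) / (1 + (-0.973)·0.982) = 0.0090/0.0445 = 0.2022

+0.202c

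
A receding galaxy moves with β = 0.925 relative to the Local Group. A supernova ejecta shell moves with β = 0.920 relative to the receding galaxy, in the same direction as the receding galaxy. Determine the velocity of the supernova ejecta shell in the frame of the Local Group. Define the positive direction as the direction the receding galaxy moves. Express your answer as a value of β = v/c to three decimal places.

β = 0.997

With v = 0.925 and u' = 0.920 (in units of c),
u = (u' + v)/(1 + u'v/c²):
u = (0.920 + 0.925) / (1 + 0.920·0.925) = 1.8450/1.8510 = 0.9968
(Galilean addition would give +1.845c, exceeding c.)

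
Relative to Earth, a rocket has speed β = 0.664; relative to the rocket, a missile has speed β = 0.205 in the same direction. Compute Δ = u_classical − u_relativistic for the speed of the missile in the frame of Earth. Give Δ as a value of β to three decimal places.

Galilean: u_cl = 0.205 + 0.664 = 0.8690.
Relativistic: u_rel = (0.205 + 0.664) / (1 + 0.205·0.664) = 0.8690/1.1361 = 0.7649.
Δ = 0.8690 − 0.7649 = 0.1041.

Δ = 0.104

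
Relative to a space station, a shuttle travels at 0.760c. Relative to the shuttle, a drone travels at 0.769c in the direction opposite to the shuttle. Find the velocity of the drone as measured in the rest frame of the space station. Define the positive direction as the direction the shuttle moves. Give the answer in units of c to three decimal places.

-0.022c

With v = 0.760 and u' = -0.769 (in units of c),
u = (u' + v)/(1 + u'v/c²):
u = (-0.769 + 0.760) / (1 + (-0.769)·0.760) = -0.0090/0.4156 = -0.0217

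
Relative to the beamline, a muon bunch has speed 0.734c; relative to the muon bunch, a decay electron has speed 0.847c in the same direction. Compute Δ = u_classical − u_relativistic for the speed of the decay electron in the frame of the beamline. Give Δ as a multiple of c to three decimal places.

Galilean: u_cl = 0.847 + 0.734 = 1.5810.
Relativistic: u_rel = (0.847 + 0.734) / (1 + 0.847·0.734) = 1.5810/1.6217 = 0.9749.
Δ = 1.5810 − 0.9749 = 0.6061.
(The classical prediction exceeds c; the relativistic result does not.)

Δ = 0.606c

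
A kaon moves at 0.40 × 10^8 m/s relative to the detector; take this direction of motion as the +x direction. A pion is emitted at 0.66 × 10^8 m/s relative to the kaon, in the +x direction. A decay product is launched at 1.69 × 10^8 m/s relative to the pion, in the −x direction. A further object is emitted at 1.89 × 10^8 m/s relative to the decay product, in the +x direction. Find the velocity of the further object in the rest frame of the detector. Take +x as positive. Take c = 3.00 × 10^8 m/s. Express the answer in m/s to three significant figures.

Apply u = (u' + v)/(1 + u'v/c²) successively, working outward toward the detector.
(Dividing each given speed by c = 3.00 × 10^8 m/s to work in units of c.)
Start: velocity of the kaon relative to the detector = 0.1333c.
Compose with the pion (u' = 0.220 in the kaon frame): u_1 = (0.220 + 0.133) / (1 + 0.220·0.133) = 0.3533/1.0293 = 0.3433.
Compose with the decay product (u' = -0.563 in the pion frame): u_2 = (-0.563 + 0.343) / (1 + (-0.563)·0.343) = -0.2201/0.8066 = -0.2728.
Compose with the further object (u' = 0.630 in the decay product frame): u_3 = (0.630 + (-0.273)) / (1 + 0.630·(-0.273)) = 0.3572/0.8281 = 0.4313.
So u = 0.4313 × 3.00 × 10^8 m/s.

+1.29 × 10^8 m/s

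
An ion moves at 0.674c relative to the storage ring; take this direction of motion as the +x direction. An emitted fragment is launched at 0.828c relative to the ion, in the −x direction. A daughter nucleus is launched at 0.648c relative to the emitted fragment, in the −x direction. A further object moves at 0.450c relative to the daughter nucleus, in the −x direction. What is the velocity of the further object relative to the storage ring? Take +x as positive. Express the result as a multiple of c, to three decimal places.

-0.925c

Apply u = (u' + v)/(1 + u'v/c²) successively, working outward toward the storage ring.
Start: velocity of the ion relative to the storage ring = 0.6740c.
Compose with the emitted fragment (u' = -0.828 in the ion frame): u_1 = (-0.828 + 0.674) / (1 + (-0.828)·0.674) = -0.1540/0.4419 = -0.3485.
Compose with the daughter nucleus (u' = -0.648 in the emitted fragment frame): u_2 = (-0.648 + (-0.348)) / (1 + (-0.648)·(-0.348)) = -0.9965/1.2258 = -0.8129.
Compose with the further object (u' = -0.450 in the daughter nucleus frame): u_3 = (-0.450 + (-0.813)) / (1 + (-0.450)·(-0.813)) = -1.2629/1.3658 = -0.9247.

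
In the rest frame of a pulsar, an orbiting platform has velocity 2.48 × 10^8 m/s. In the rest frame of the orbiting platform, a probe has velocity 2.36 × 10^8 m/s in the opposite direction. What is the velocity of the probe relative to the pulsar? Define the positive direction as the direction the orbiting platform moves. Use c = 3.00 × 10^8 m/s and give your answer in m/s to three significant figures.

In units of c (dividing by 3.00 × 10^8 m/s): v = 0.827, u' = -0.787.
u = (u' + v)/(1 + u'v/c²):
u = (-0.787 + 0.827) / (1 + (-0.787)·0.827) = 0.0400/0.3497 = 0.1144
(Galilean addition would give +0.040c.)
Converting back: u = 0.1144 × 3.00 × 10^8 m/s.

+3.43 × 10^7 m/s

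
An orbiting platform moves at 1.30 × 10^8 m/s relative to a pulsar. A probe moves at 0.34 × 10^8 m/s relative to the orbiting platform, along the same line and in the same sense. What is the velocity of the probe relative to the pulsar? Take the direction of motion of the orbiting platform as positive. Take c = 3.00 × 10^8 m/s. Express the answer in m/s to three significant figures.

1.56 × 10^8 m/s

In units of c (dividing by 3.00 × 10^8 m/s): v = 0.433, u' = 0.113.
u = (u' + v)/(1 + u'v/c²):
u = (0.113 + 0.433) / (1 + 0.113·0.433) = 0.5467/1.0491 = 0.5211
(Galilean addition would give +0.547c.)
Converting back: u = 0.5211 × 3.00 × 10^8 m/s.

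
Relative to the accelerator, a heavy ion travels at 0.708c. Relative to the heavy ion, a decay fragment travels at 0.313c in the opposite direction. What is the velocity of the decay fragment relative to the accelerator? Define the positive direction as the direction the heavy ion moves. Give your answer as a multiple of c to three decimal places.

With v = 0.708 and u' = -0.313 (in units of c),
u = (u' + v)/(1 + u'v/c²):
u = (-0.313 + 0.708) / (1 + (-0.313)·0.708) = 0.3950/0.7784 = 0.5075

+0.507c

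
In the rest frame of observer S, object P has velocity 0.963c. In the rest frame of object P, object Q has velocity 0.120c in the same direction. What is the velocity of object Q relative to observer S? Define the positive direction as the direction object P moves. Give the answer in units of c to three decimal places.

With v = 0.963 and u' = 0.120 (in units of c),
u = (u' + v)/(1 + u'v/c²):
u = (0.120 + 0.963) / (1 + 0.120·0.963) = 1.0830/1.1156 = 0.9708
(Galilean addition would give +1.083c, exceeding c.)

0.971c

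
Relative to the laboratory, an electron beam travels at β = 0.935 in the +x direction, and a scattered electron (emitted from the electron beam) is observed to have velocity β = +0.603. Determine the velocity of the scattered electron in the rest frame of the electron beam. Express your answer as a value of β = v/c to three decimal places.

Invert the composition law: u' = (u − v)/(1 − uv/c²).
u' = (0.603 − 0.935) / (1 − (0.603)(0.935)) = -0.3320/0.4362 = -0.7611.

β = -0.761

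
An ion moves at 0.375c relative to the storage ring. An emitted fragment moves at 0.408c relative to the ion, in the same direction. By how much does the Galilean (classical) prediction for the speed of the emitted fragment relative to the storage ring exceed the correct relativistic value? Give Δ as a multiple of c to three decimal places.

Galilean: u_cl = 0.408 + 0.375 = 0.7830.
Relativistic: u_rel = (0.408 + 0.375) / (1 + 0.408·0.375) = 0.7830/1.1530 = 0.6791.
Δ = 0.7830 − 0.6791 = 0.1039.

Δ = 0.104c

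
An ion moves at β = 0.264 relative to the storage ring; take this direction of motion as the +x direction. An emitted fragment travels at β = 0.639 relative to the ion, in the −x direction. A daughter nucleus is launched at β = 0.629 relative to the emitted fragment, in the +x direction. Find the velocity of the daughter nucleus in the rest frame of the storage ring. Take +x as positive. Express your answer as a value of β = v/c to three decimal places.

β = +0.248

Apply u = (u' + v)/(1 + u'v/c²) successively, working outward toward the storage ring.
Start: velocity of the ion relative to the storage ring = 0.2640c.
Compose with the emitted fragment (u' = -0.639 in the ion frame): u_1 = (-0.639 + 0.264) / (1 + (-0.639)·0.264) = -0.3750/0.8313 = -0.4511.
Compose with the daughter nucleus (u' = 0.629 in the emitted fragment frame): u_2 = (0.629 + (-0.451)) / (1 + 0.629·(-0.451)) = 0.1779/0.7163 = 0.2484.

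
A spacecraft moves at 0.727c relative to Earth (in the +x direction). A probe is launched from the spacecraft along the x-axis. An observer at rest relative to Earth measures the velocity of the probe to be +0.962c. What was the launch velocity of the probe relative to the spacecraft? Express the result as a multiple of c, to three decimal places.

+0.782c

Invert the composition law: u' = (u − v)/(1 − uv/c²).
u' = (0.962 − 0.727) / (1 − (0.962)(0.727)) = 0.2350/0.3006 = 0.7817.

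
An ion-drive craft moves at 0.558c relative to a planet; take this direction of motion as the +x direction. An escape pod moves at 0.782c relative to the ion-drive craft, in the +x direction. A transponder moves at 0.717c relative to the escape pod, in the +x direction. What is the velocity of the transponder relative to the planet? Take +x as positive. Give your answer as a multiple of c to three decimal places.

0.989c

Apply u = (u' + v)/(1 + u'v/c²) successively, working outward toward the planet.
Start: velocity of the ion-drive craft relative to the planet = 0.5580c.
Compose with the escape pod (u' = 0.782 in the ion-drive craft frame): u_1 = (0.782 + 0.558) / (1 + 0.782·0.558) = 1.3400/1.4364 = 0.9329.
Compose with the transponder (u' = 0.717 in the escape pod frame): u_2 = (0.717 + 0.933) / (1 + 0.717·0.933) = 1.6499/1.6689 = 0.9886.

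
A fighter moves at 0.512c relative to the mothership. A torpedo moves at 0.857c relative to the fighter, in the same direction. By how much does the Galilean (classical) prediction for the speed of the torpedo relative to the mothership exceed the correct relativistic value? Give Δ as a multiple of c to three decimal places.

Δ = 0.418c

Galilean: u_cl = 0.857 + 0.512 = 1.3690.
Relativistic: u_rel = (0.857 + 0.512) / (1 + 0.857·0.512) = 1.3690/1.4388 = 0.9515.
Δ = 1.3690 − 0.9515 = 0.4175.
(The classical prediction exceeds c; the relativistic result does not.)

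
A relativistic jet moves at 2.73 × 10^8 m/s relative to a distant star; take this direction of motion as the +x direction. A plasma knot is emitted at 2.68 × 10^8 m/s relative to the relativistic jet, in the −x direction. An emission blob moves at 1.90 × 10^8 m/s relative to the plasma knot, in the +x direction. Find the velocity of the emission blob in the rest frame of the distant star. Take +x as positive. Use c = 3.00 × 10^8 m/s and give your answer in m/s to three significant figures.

+2.05 × 10^8 m/s

Apply u = (u' + v)/(1 + u'v/c²) successively, working outward toward the distant star.
(Dividing each given speed by c = 3.00 × 10^8 m/s to work in units of c.)
Start: velocity of the relativistic jet relative to the distant star = 0.9100c.
Compose with the plasma knot (u' = -0.893 in the relativistic jet frame): u_1 = (-0.893 + 0.910) / (1 + (-0.893)·0.910) = 0.0167/0.1871 = 0.0891.
Compose with the emission blob (u' = 0.633 in the plasma knot frame): u_2 = (0.633 + 0.089) / (1 + 0.633·0.089) = 0.7224/1.0564 = 0.6838.
So u = 0.6838 × 3.00 × 10^8 m/s.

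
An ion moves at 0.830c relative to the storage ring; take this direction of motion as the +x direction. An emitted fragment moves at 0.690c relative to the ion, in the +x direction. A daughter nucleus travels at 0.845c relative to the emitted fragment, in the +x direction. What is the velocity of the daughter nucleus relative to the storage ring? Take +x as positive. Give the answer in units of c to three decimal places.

0.997c

Apply u = (u' + v)/(1 + u'v/c²) successively, working outward toward the storage ring.
Start: velocity of the ion relative to the storage ring = 0.8300c.
Compose with the emitted fragment (u' = 0.690 in the ion frame): u_1 = (0.690 + 0.830) / (1 + 0.690·0.830) = 1.5200/1.5727 = 0.9665.
Compose with the daughter nucleus (u' = 0.845 in the emitted fragment frame): u_2 = (0.845 + 0.966) / (1 + 0.845·0.966) = 1.8115/1.8167 = 0.9971.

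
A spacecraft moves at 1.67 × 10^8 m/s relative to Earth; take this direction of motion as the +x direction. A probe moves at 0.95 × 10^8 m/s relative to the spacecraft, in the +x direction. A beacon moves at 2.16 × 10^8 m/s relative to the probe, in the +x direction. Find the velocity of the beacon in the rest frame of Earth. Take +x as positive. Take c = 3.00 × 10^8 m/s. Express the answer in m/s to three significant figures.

2.86 × 10^8 m/s

Apply u = (u' + v)/(1 + u'v/c²) successively, working outward toward Earth.
(Dividing each given speed by c = 3.00 × 10^8 m/s to work in units of c.)
Start: velocity of the spacecraft relative to Earth = 0.5567c.
Compose with the probe (u' = 0.317 in the spacecraft frame): u_1 = (0.317 + 0.557) / (1 + 0.317·0.557) = 0.8733/1.1763 = 0.7425.
Compose with the beacon (u' = 0.720 in the probe frame): u_2 = (0.720 + 0.742) / (1 + 0.720·0.742) = 1.4625/1.5346 = 0.9530.
So u = 0.9530 × 3.00 × 10^8 m/s.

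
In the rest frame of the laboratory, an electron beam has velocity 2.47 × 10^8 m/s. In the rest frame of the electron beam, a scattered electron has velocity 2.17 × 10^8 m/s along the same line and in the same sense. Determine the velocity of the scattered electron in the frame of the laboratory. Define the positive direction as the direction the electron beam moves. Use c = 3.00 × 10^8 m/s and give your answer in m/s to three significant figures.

2.91 × 10^8 m/s

In units of c (dividing by 3.00 × 10^8 m/s): v = 0.823, u' = 0.723.
u = (u' + v)/(1 + u'v/c²):
u = (0.723 + 0.823) / (1 + 0.723·0.823) = 1.5467/1.5955 = 0.9694
(Galilean addition would give +1.547c, exceeding c.)
Converting back: u = 0.9694 × 3.00 × 10^8 m/s.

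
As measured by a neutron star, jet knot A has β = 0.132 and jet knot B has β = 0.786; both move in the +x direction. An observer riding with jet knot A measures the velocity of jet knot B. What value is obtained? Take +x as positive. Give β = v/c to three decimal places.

β = +0.730

β_A = 0.132, β_B = 0.786.
Transform to A's frame with the inverse velocity-addition law: u' = (u − v)/(1 − uv/c²), taking u = β_B and v = β_A.
u' = (0.786 − 0.132) / (1 − (0.132)(0.786)) = 0.6540/0.8962 = 0.7297.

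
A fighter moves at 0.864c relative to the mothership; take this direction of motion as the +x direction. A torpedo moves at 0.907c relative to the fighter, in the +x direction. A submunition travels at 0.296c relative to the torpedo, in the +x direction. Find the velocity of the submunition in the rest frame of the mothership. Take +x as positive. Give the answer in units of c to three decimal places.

0.996c

Apply u = (u' + v)/(1 + u'v/c²) successively, working outward toward the mothership.
Start: velocity of the fighter relative to the mothership = 0.8640c.
Compose with the torpedo (u' = 0.907 in the fighter frame): u_1 = (0.907 + 0.864) / (1 + 0.907·0.864) = 1.7710/1.7836 = 0.9929.
Compose with the submunition (u' = 0.296 in the torpedo frame): u_2 = (0.296 + 0.993) / (1 + 0.296·0.993) = 1.2889/1.2939 = 0.9961.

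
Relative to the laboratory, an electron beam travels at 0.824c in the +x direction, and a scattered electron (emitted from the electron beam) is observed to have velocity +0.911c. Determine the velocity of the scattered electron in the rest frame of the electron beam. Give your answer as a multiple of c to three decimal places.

Invert the composition law: u' = (u − v)/(1 − uv/c²).
u' = (0.911 − 0.824) / (1 − (0.911)(0.824)) = 0.0870/0.2493 = 0.3489.

+0.349c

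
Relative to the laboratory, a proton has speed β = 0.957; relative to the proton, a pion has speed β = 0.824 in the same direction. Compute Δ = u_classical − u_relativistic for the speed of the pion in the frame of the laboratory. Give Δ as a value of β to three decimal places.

Δ = 0.785

Galilean: u_cl = 0.824 + 0.957 = 1.7810.
Relativistic: u_rel = (0.824 + 0.957) / (1 + 0.824·0.957) = 1.7810/1.7886 = 0.9958.
Δ = 1.7810 − 0.9958 = 0.7852.
(The classical prediction exceeds c; the relativistic result does not.)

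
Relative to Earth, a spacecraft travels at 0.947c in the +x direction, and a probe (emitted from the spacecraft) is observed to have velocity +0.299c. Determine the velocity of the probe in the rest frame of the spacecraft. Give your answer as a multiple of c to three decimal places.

Invert the composition law: u' = (u − v)/(1 − uv/c²).
u' = (0.299 − 0.947) / (1 − (0.299)(0.947)) = -0.6480/0.7168 = -0.9040.

-0.904c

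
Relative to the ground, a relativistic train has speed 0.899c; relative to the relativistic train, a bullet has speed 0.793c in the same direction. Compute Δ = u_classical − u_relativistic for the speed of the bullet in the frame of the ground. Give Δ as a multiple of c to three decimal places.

Galilean: u_cl = 0.793 + 0.899 = 1.6920.
Relativistic: u_rel = (0.793 + 0.899) / (1 + 0.793·0.899) = 1.6920/1.7129 = 0.9878.
Δ = 1.6920 − 0.9878 = 0.7042.
(The classical prediction exceeds c; the relativistic result does not.)

Δ = 0.704c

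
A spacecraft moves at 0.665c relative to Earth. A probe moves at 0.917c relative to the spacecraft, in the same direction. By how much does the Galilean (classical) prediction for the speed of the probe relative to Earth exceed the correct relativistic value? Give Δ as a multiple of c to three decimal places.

Galilean: u_cl = 0.917 + 0.665 = 1.5820.
Relativistic: u_rel = (0.917 + 0.665) / (1 + 0.917·0.665) = 1.5820/1.6098 = 0.9827.
Δ = 1.5820 − 0.9827 = 0.5993.
(The classical prediction exceeds c; the relativistic result does not.)

Δ = 0.599c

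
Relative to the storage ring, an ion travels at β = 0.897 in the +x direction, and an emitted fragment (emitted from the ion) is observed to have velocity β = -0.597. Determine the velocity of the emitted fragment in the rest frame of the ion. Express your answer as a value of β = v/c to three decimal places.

Invert the composition law: u' = (u − v)/(1 − uv/c²).
u' = (-0.597 − 0.897) / (1 − (-0.597)(0.897)) = -1.4940/1.5355 = -0.9730.

β = -0.973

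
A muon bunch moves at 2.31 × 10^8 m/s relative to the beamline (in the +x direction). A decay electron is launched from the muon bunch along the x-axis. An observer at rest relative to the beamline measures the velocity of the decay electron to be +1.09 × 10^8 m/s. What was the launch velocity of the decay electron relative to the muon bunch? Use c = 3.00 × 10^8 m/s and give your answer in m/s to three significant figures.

-1.69 × 10^8 m/s

v = 0.770c, u = 0.363c.
Invert the composition law: u' = (u − v)/(1 − uv/c²).
u' = (0.363 − 0.770) / (1 − (0.363)(0.770)) = -0.4067/0.7202 = -0.5646.
u' = -0.5646 × 3.00 × 10^8 m/s.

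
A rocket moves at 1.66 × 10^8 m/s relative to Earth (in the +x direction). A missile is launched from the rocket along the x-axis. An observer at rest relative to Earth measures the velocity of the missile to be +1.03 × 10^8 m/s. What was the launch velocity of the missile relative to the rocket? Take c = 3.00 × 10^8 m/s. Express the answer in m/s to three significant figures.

v = 0.553c, u = 0.343c.
Invert the composition law: u' = (u − v)/(1 − uv/c²).
u' = (0.343 − 0.553) / (1 − (0.343)(0.553)) = -0.2100/0.8100 = -0.2593.
u' = -0.2593 × 3.00 × 10^8 m/s.

-7.78 × 10^7 m/s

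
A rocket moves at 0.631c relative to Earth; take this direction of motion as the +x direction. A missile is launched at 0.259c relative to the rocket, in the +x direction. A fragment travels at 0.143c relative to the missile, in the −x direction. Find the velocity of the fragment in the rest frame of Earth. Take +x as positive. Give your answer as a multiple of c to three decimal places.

+0.698c

Apply u = (u' + v)/(1 + u'v/c²) successively, working outward toward Earth.
Start: velocity of the rocket relative to Earth = 0.6310c.
Compose with the missile (u' = 0.259 in the rocket frame): u_1 = (0.259 + 0.631) / (1 + 0.259·0.631) = 0.8900/1.1634 = 0.7650.
Compose with the fragment (u' = -0.143 in the missile frame): u_2 = (-0.143 + 0.765) / (1 + (-0.143)·0.765) = 0.6220/0.8906 = 0.6984.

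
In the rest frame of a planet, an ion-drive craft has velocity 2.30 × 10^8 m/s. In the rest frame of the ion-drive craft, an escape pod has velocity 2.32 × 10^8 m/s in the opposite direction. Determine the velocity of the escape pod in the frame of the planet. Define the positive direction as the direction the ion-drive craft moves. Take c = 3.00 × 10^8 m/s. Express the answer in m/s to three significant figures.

In units of c (dividing by 3.00 × 10^8 m/s): v = 0.767, u' = -0.773.
u = (u' + v)/(1 + u'v/c²):
u = (-0.773 + 0.767) / (1 + (-0.773)·0.767) = -0.0067/0.4071 = -0.0164
(Galilean addition would give -0.007c.)
Converting back: u = -0.0164 × 3.00 × 10^8 m/s.

-4.91 × 10^6 m/s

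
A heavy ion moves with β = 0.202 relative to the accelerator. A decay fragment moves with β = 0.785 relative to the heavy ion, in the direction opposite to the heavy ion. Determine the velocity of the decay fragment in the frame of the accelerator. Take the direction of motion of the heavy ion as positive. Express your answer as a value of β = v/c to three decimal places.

With v = 0.202 and u' = -0.785 (in units of c),
u = (u' + v)/(1 + u'v/c²):
u = (-0.785 + 0.202) / (1 + (-0.785)·0.202) = -0.5830/0.8414 = -0.6929

β = -0.693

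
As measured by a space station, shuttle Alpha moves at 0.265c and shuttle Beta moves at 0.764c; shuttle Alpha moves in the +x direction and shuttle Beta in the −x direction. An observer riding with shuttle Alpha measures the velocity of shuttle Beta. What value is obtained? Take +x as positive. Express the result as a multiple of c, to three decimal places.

-0.856c

β_A = 0.265, β_B = -0.764.
Transform to A's frame with the inverse velocity-addition law: u' = (u − v)/(1 − uv/c²), taking u = β_B and v = β_A.
u' = (-0.764 − 0.265) / (1 − (0.265)(-0.764)) = -1.0290/1.2025 = -0.8557.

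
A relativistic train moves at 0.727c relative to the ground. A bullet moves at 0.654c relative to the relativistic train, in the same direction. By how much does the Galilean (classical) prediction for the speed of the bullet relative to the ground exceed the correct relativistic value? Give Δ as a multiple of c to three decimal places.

Galilean: u_cl = 0.654 + 0.727 = 1.3810.
Relativistic: u_rel = (0.654 + 0.727) / (1 + 0.654·0.727) = 1.3810/1.4755 = 0.9360.
Δ = 1.3810 − 0.9360 = 0.4450.
(The classical prediction exceeds c; the relativistic result does not.)

Δ = 0.445c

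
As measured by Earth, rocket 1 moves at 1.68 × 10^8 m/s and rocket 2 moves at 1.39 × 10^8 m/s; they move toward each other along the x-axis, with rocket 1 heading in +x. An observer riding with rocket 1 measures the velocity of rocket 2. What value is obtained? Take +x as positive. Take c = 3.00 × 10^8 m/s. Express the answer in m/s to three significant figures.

-2.44 × 10^8 m/s

β_A = 0.560, β_B = -0.463 (dividing each by c = 3.00 × 10^8 m/s).
Transform to A's frame with the inverse velocity-addition law: u' = (u − v)/(1 − uv/c²), taking u = β_B and v = β_A.
u' = (-0.463 − 0.560) / (1 − (0.560)(-0.463)) = -1.0233/1.2595 = -0.8125.
u' = -0.8125 × 3.00 × 10^8 m/s.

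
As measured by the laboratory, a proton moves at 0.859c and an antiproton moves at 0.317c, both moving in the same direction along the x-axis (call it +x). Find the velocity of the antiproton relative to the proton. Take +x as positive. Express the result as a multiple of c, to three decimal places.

β_A = 0.859, β_B = 0.317.
Transform to A's frame with the inverse velocity-addition law: u' = (u − v)/(1 − uv/c²), taking u = β_B and v = β_A.
u' = (0.317 − 0.859) / (1 − (0.859)(0.317)) = -0.5420/0.7277 = -0.7448.

-0.745c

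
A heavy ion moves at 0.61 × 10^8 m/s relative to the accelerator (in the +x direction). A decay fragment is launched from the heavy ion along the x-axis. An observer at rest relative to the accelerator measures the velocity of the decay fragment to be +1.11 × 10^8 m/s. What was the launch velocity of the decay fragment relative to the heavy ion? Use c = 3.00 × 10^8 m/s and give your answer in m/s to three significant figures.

+5.41 × 10^7 m/s

v = 0.203c, u = 0.370c.
Invert the composition law: u' = (u − v)/(1 − uv/c²).
u' = (0.370 − 0.203) / (1 − (0.370)(0.203)) = 0.1667/0.9248 = 0.1802.
u' = 0.1802 × 3.00 × 10^8 m/s.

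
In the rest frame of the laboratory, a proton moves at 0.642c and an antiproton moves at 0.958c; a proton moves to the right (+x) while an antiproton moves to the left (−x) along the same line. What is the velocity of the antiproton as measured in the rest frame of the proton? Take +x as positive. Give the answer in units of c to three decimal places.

-0.991c

β_A = 0.642, β_B = -0.958.
Transform to A's frame with the inverse velocity-addition law: u' = (u − v)/(1 − uv/c²), taking u = β_B and v = β_A.
u' = (-0.958 − 0.642) / (1 − (0.642)(-0.958)) = -1.6000/1.6150 = -0.9907.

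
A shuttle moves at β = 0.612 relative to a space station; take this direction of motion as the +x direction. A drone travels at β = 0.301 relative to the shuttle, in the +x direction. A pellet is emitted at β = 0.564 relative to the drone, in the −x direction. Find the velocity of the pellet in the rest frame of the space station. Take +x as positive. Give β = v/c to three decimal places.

Apply u = (u' + v)/(1 + u'v/c²) successively, working outward toward the space station.
Start: velocity of the shuttle relative to the space station = 0.6120c.
Compose with the drone (u' = 0.301 in the shuttle frame): u_1 = (0.301 + 0.612) / (1 + 0.301·0.612) = 0.9130/1.1842 = 0.7710.
Compose with the pellet (u' = -0.564 in the drone frame): u_2 = (-0.564 + 0.771) / (1 + (-0.564)·0.771) = 0.2070/0.5652 = 0.3662.

β = +0.366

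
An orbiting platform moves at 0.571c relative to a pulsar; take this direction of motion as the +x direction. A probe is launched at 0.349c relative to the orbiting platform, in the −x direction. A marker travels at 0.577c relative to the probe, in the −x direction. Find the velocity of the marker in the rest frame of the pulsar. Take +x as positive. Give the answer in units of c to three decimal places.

Apply u = (u' + v)/(1 + u'v/c²) successively, working outward toward the pulsar.
Start: velocity of the orbiting platform relative to the pulsar = 0.5710c.
Compose with the probe (u' = -0.349 in the orbiting platform frame): u_1 = (-0.349 + 0.571) / (1 + (-0.349)·0.571) = 0.2220/0.8007 = 0.2773.
Compose with the marker (u' = -0.577 in the probe frame): u_2 = (-0.577 + 0.277) / (1 + (-0.577)·0.277) = -0.2997/0.8400 = -0.3568.

-0.357c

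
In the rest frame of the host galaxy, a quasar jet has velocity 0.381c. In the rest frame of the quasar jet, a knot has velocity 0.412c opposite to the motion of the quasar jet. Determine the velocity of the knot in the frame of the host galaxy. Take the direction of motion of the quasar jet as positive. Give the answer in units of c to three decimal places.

With v = 0.381 and u' = -0.412 (in units of c),
u = (u' + v)/(1 + u'v/c²):
u = (-0.412 + 0.381) / (1 + (-0.412)·0.381) = -0.0310/0.8430 = -0.0368

-0.037c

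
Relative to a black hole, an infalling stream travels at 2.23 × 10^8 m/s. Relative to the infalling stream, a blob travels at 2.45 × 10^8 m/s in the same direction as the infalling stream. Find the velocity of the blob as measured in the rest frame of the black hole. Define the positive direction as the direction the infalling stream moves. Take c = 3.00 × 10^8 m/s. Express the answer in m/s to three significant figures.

2.91 × 10^8 m/s

In units of c (dividing by 3.00 × 10^8 m/s): v = 0.743, u' = 0.817.
u = (u' + v)/(1 + u'v/c²):
u = (0.817 + 0.743) / (1 + 0.817·0.743) = 1.5600/1.6071 = 0.9707
Converting back: u = 0.9707 × 3.00 × 10^8 m/s.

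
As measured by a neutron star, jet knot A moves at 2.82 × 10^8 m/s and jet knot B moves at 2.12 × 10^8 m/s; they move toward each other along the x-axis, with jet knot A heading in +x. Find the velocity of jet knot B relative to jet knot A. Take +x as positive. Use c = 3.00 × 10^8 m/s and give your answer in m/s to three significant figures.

-2.97 × 10^8 m/s

β_A = 0.940, β_B = -0.707 (dividing each by c = 3.00 × 10^8 m/s).
Transform to A's frame with the inverse velocity-addition law: u' = (u − v)/(1 − uv/c²), taking u = β_B and v = β_A.
u' = (-0.707 − 0.940) / (1 − (0.940)(-0.707)) = -1.6467/1.6643 = -0.9894.
u' = -0.9894 × 3.00 × 10^8 m/s.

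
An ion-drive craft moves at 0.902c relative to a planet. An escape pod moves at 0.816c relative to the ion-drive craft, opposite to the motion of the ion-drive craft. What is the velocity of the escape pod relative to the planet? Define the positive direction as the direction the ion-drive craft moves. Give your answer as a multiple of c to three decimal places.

+0.326c

With v = 0.902 and u' = -0.816 (in units of c),
u = (u' + v)/(1 + u'v/c²):
u = (-0.816 + 0.902) / (1 + (-0.816)·0.902) = 0.0860/0.2640 = 0.3258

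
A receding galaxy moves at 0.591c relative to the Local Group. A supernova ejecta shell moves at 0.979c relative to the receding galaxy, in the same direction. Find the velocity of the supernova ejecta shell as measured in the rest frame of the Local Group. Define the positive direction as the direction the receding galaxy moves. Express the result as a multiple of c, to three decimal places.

0.995c

With v = 0.591 and u' = 0.979 (in units of c),
u = (u' + v)/(1 + u'v/c²):
u = (0.979 + 0.591) / (1 + 0.979·0.591) = 1.5700/1.5786 = 0.9946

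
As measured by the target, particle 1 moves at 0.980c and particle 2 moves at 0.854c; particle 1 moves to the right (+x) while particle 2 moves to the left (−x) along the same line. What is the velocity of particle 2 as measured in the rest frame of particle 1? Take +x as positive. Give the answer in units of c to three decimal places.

β_A = 0.980, β_B = -0.854.
Transform to A's frame with the inverse velocity-addition law: u' = (u − v)/(1 − uv/c²), taking u = β_B and v = β_A.
u' = (-0.854 − 0.980) / (1 − (0.980)(-0.854)) = -1.8340/1.8369 = -0.9984.

-0.998c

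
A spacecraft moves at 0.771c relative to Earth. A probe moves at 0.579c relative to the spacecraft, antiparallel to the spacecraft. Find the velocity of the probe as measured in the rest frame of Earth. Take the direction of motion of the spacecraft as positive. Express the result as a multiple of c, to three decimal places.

With v = 0.771 and u' = -0.579 (in units of c),
u = (u' + v)/(1 + u'v/c²):
u = (-0.579 + 0.771) / (1 + (-0.579)·0.771) = 0.1920/0.5536 = 0.3468

+0.347c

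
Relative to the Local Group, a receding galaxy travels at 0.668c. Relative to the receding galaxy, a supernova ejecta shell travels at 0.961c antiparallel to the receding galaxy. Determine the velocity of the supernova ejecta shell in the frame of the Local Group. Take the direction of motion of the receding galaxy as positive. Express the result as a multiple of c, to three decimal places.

With v = 0.668 and u' = -0.961 (in units of c),
u = (u' + v)/(1 + u'v/c²):
u = (-0.961 + 0.668) / (1 + (-0.961)·0.668) = -0.2930/0.3581 = -0.8183
(Galilean addition would give -0.293c.)

-0.818c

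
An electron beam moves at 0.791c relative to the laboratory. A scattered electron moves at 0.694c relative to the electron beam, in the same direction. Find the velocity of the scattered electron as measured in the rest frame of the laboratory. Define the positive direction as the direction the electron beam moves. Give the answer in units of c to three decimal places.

0.959c

With v = 0.791 and u' = 0.694 (in units of c),
u = (u' + v)/(1 + u'v/c²):
u = (0.694 + 0.791) / (1 + 0.694·0.791) = 1.4850/1.5490 = 0.9587
(Galilean addition would give +1.485c, exceeding c.)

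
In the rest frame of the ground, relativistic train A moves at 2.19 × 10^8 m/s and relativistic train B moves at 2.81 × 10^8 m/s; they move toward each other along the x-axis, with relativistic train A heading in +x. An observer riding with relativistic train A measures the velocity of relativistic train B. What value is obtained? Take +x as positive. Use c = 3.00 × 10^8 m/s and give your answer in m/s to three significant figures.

β_A = 0.730, β_B = -0.937 (dividing each by c = 3.00 × 10^8 m/s).
Transform to A's frame with the inverse velocity-addition law: u' = (u − v)/(1 − uv/c²), taking u = β_B and v = β_A.
u' = (-0.937 − 0.730) / (1 − (0.730)(-0.937)) = -1.6667/1.6838 = -0.9898.
u' = -0.9898 × 3.00 × 10^8 m/s.

-2.97 × 10^8 m/s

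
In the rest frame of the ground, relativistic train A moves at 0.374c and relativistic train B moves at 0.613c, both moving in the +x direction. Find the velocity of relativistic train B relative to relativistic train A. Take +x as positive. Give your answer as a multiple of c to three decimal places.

+0.310c

β_A = 0.374, β_B = 0.613.
Transform to A's frame with the inverse velocity-addition law: u' = (u − v)/(1 − uv/c²), taking u = β_B and v = β_A.
u' = (0.613 − 0.374) / (1 − (0.374)(0.613)) = 0.2390/0.7707 = 0.3101.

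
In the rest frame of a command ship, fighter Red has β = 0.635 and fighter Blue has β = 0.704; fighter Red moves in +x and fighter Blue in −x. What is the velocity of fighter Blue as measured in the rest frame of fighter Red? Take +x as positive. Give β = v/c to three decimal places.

β_A = 0.635, β_B = -0.704.
Transform to A's frame with the inverse velocity-addition law: u' = (u − v)/(1 − uv/c²), taking u = β_B and v = β_A.
u' = (-0.704 − 0.635) / (1 − (0.635)(-0.704)) = -1.3390/1.4470 = -0.9253.

β = -0.925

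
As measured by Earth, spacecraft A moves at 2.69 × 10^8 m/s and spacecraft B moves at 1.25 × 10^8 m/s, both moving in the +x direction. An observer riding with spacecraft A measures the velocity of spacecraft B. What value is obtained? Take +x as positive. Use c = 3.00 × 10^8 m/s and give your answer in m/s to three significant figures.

-2.30 × 10^8 m/s

β_A = 0.897, β_B = 0.417 (dividing each by c = 3.00 × 10^8 m/s).
Transform to A's frame with the inverse velocity-addition law: u' = (u − v)/(1 − uv/c²), taking u = β_B and v = β_A.
u' = (0.417 − 0.897) / (1 − (0.897)(0.417)) = -0.4800/0.6264 = -0.7663.
u' = -0.7663 × 3.00 × 10^8 m/s.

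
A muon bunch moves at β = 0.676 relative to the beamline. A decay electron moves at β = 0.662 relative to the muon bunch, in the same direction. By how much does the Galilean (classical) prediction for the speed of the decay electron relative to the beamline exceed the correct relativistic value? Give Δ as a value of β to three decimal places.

Δ = 0.414

Galilean: u_cl = 0.662 + 0.676 = 1.3380.
Relativistic: u_rel = (0.662 + 0.676) / (1 + 0.662·0.676) = 1.3380/1.4475 = 0.9243.
Δ = 1.3380 − 0.9243 = 0.4137.
(The classical prediction exceeds c; the relativistic result does not.)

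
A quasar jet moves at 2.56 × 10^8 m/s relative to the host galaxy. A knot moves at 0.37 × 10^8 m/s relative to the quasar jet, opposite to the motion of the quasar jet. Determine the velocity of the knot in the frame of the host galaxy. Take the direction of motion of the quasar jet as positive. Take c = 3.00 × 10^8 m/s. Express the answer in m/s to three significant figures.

+2.45 × 10^8 m/s

In units of c (dividing by 3.00 × 10^8 m/s): v = 0.853, u' = -0.123.
u = (u' + v)/(1 + u'v/c²):
u = (-0.123 + 0.853) / (1 + (-0.123)·0.853) = 0.7300/0.8948 = 0.8159
(Galilean addition would give +0.730c.)
Converting back: u = 0.8159 × 3.00 × 10^8 m/s.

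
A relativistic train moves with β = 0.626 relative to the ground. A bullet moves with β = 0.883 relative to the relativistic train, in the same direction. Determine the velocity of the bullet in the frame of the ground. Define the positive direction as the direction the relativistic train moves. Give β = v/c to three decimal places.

β = 0.972

With v = 0.626 and u' = 0.883 (in units of c),
u = (u' + v)/(1 + u'v/c²):
u = (0.883 + 0.626) / (1 + 0.883·0.626) = 1.5090/1.5528 = 0.9718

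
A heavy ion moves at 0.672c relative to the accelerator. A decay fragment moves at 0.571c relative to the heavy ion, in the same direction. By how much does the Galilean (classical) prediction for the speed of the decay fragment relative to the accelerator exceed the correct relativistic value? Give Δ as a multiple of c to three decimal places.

Δ = 0.345c

Galilean: u_cl = 0.571 + 0.672 = 1.2430.
Relativistic: u_rel = (0.571 + 0.672) / (1 + 0.571·0.672) = 1.2430/1.3837 = 0.8983.
Δ = 1.2430 − 0.8983 = 0.3447.
(The classical prediction exceeds c; the relativistic result does not.)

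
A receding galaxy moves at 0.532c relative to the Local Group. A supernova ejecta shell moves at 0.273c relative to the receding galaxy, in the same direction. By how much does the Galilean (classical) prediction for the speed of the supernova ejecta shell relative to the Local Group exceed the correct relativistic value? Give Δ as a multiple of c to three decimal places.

Δ = 0.102c

Galilean: u_cl = 0.273 + 0.532 = 0.8050.
Relativistic: u_rel = (0.273 + 0.532) / (1 + 0.273·0.532) = 0.8050/1.1452 = 0.7029.
Δ = 0.8050 − 0.7029 = 0.1021.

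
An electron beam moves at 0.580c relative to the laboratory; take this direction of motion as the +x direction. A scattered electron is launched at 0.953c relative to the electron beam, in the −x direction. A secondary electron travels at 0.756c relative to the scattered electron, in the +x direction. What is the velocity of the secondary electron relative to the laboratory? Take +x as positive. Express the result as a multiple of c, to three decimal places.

Apply u = (u' + v)/(1 + u'v/c²) successively, working outward toward the laboratory.
Start: velocity of the electron beam relative to the laboratory = 0.5800c.
Compose with the scattered electron (u' = -0.953 in the electron beam frame): u_1 = (-0.953 + 0.580) / (1 + (-0.953)·0.580) = -0.3730/0.4473 = -0.8340.
Compose with the secondary electron (u' = 0.756 in the scattered electron frame): u_2 = (0.756 + (-0.834)) / (1 + 0.756·(-0.834)) = -0.0780/0.3695 = -0.2110.

-0.211c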